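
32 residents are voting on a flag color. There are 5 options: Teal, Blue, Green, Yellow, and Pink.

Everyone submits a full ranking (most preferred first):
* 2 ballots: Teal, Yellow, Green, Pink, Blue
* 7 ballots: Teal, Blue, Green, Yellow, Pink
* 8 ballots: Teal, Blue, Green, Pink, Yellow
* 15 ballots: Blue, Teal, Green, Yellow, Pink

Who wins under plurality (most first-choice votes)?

First-place votes: Teal 17, Blue 15, Green 0, Yellow 0, Pink 0.

Teal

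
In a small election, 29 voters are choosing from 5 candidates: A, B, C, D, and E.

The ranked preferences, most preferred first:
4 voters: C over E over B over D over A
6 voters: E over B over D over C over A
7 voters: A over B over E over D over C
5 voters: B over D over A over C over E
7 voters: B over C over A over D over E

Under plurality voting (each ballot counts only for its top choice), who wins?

B

First-place votes: A 7, B 12, C 4, D 0, E 6.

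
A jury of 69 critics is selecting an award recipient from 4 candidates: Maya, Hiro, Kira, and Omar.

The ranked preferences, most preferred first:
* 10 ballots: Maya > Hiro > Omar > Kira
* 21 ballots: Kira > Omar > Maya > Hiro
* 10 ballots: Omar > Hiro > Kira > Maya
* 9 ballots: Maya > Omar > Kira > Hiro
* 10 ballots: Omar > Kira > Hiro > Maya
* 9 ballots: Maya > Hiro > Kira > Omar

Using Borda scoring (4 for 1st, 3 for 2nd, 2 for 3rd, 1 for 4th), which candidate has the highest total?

Omar

Maya: 10×4 + 21×2 + 10×1 + 9×4 + 10×1 + 9×4 = 174
Hiro: 10×3 + 21×1 + 10×3 + 9×1 + 10×2 + 9×3 = 137
Kira: 10×1 + 21×4 + 10×2 + 9×2 + 10×3 + 9×2 = 180
Omar: 10×2 + 21×3 + 10×4 + 9×3 + 10×4 + 9×1 = 199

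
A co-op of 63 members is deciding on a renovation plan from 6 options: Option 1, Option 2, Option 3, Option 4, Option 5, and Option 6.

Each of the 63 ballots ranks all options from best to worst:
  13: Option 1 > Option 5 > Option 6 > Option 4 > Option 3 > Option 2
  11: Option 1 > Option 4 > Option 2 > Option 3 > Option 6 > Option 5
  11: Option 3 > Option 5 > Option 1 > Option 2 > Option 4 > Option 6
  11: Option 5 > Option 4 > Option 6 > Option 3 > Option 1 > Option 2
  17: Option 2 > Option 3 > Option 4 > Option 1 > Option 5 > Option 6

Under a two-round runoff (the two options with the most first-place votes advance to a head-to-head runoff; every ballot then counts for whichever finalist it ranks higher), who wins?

Round 1 first-place votes: Option 1 24, Option 2 17, Option 3 11, Option 4 0, Option 5 11, Option 6 0. Option 1 and Option 2 advance.
Runoff: Option 1 is ranked above Option 2 on 46 ballots, Option 2 above Option 1 on 17.

Option 1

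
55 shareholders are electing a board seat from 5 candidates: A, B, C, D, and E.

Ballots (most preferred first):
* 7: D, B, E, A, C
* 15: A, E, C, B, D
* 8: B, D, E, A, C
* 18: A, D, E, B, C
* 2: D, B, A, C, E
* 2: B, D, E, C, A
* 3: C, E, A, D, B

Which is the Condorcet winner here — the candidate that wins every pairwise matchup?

A vs B: 36–19
A vs C: 50–5
A vs D: 36–19
A vs E: 35–20
A beats every other candidate.

A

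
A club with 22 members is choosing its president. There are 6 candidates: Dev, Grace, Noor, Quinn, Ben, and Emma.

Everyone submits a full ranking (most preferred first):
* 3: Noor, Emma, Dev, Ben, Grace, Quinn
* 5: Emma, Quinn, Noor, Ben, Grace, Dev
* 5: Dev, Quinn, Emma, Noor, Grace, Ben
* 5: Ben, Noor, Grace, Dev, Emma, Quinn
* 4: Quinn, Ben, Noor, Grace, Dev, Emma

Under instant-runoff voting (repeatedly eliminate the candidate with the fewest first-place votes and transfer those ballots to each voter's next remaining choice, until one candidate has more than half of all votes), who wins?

Emma

Round 1: Dev 5, Grace 0, Noor 3, Quinn 4, Ben 5, Emma 5. Grace eliminated.
Round 2: Dev 5, Noor 3, Quinn 4, Ben 5, Emma 5. Noor eliminated.
Round 3: Dev 5, Quinn 4, Ben 5, Emma 8. Quinn eliminated.
Round 4: Dev 5, Ben 9, Emma 8. Dev eliminated.
Round 5: Ben 9, Emma 13. Emma has a majority (≥12).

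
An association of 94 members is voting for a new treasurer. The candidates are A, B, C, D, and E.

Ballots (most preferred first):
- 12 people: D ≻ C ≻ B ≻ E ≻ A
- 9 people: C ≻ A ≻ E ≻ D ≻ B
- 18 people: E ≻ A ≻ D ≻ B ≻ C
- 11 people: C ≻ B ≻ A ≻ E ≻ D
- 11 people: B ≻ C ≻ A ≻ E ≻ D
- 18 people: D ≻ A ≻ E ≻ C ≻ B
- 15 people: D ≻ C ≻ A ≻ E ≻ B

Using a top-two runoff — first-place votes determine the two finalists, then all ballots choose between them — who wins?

D

Round 1 first-place votes: A 0, B 11, C 20, D 45, E 18. D and C advance.
Runoff: D is ranked above C on 63 ballots, C above D on 31.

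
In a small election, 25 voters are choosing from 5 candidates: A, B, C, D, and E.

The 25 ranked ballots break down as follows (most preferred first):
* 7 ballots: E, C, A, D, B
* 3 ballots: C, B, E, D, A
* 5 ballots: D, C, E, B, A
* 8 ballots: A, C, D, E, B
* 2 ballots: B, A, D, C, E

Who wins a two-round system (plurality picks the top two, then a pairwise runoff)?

E

Round 1 first-place votes: A 8, B 2, C 3, D 5, E 7. A and E advance.
Runoff: A is ranked above E on 10 ballots, E above A on 15.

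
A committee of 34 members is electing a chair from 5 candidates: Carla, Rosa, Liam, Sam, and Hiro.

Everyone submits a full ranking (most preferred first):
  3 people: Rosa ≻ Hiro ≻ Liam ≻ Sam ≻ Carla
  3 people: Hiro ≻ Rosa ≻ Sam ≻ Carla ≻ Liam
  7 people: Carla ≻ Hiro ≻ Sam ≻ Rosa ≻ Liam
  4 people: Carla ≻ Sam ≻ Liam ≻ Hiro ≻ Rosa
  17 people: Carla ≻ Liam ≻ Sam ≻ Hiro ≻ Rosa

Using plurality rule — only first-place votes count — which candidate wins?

Carla

First-place votes: Carla 28, Rosa 3, Liam 0, Sam 0, Hiro 3.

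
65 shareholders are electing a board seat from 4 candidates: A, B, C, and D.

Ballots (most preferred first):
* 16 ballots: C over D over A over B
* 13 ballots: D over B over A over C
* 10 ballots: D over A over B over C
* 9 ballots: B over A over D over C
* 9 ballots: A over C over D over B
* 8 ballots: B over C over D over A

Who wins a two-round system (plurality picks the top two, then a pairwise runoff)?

D

Round 1 first-place votes: A 9, B 17, C 16, D 23. D and B advance.
Runoff: D is ranked above B on 48 ballots, B above D on 17.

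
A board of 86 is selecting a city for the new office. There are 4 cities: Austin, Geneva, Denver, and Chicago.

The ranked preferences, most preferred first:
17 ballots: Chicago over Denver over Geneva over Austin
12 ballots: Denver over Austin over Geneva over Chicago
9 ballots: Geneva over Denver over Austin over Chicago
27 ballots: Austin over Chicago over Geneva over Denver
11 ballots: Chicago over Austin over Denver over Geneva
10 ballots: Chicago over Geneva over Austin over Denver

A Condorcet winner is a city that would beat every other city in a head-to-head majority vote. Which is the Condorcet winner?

Austin

Austin vs Geneva: 50–36
Austin vs Denver: 48–38
Austin vs Chicago: 48–38
Austin beats every other city.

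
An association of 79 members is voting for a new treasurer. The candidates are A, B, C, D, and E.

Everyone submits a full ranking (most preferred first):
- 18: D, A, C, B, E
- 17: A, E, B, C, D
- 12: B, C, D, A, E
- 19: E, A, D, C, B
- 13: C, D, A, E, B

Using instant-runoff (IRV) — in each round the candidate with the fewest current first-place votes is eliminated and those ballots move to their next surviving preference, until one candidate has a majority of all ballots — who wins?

Round 1: A 17, B 12, C 13, D 18, E 19. B eliminated.
Round 2: A 17, C 25, D 18, E 19. A eliminated.
Round 3: C 25, D 18, E 36. D eliminated.
Round 4: C 43, E 36. C has a majority (≥40).

C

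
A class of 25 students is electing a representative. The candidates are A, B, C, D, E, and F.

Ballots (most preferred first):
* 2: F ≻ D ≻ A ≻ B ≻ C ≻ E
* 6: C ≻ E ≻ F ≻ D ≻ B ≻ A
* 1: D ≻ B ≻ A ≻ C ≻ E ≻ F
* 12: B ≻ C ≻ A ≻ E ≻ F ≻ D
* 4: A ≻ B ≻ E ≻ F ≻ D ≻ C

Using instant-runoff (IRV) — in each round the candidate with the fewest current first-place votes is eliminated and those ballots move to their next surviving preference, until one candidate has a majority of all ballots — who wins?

B

Round 1: A 4, B 12, C 6, D 1, E 0, F 2. E eliminated.
Round 2: A 4, B 12, C 6, D 1, F 2. D eliminated.
Round 3: A 4, B 13, C 6, F 2. B has a majority (≥13).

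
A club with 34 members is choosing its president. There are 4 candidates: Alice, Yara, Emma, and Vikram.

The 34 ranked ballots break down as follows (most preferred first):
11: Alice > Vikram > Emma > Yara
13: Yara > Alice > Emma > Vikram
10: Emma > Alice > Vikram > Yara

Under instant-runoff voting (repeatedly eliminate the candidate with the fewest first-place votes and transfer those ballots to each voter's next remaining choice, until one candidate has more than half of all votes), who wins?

Alice

Round 1: Alice 11, Yara 13, Emma 10, Vikram 0. Vikram eliminated.
Round 2: Alice 11, Yara 13, Emma 10. Emma eliminated.
Round 3: Alice 21, Yara 13. Alice has a majority (≥18).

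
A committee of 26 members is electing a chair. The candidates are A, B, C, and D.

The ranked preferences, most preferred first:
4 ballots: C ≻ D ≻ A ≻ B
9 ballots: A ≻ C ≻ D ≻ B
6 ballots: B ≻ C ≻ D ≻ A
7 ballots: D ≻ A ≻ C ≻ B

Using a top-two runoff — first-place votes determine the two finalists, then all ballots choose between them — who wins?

D

Round 1 first-place votes: A 9, B 6, C 4, D 7. A and D advance.
Runoff: A is ranked above D on 9 ballots, D above A on 17.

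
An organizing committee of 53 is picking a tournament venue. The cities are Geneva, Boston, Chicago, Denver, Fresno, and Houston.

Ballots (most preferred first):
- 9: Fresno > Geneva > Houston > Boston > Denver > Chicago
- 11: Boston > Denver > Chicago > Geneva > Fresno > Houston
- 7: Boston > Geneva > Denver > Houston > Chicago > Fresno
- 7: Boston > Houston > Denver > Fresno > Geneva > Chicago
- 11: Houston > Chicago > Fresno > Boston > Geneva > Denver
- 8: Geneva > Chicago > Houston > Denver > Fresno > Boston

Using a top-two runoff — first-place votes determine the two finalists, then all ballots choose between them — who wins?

Round 1 first-place votes: Geneva 8, Boston 25, Chicago 0, Denver 0, Fresno 9, Houston 11. Boston and Houston advance.
Runoff: Boston is ranked above Houston on 25 ballots, Houston above Boston on 28.

Houston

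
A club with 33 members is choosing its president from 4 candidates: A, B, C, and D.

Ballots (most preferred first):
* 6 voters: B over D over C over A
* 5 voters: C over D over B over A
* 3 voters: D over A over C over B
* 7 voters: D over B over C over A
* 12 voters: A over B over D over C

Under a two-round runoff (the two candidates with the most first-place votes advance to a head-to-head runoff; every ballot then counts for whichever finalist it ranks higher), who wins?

Round 1 first-place votes: A 12, B 6, C 5, D 10. A and D advance.
Runoff: A is ranked above D on 12 ballots, D above A on 21.

D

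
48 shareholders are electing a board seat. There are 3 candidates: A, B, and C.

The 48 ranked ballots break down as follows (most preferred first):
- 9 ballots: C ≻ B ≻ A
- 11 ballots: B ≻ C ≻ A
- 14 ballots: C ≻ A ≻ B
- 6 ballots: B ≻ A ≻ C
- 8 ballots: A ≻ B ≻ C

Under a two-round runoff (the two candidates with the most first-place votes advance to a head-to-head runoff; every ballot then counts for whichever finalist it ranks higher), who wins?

B

Round 1 first-place votes: A 8, B 17, C 23. C and B advance.
Runoff: C is ranked above B on 23 ballots, B above C on 25.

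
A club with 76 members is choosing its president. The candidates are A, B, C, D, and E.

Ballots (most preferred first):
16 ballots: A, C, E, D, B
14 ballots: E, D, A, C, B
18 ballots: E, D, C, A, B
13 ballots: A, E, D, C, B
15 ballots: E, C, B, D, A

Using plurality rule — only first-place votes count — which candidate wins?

First-place votes: A 29, B 0, C 0, D 0, E 47.

E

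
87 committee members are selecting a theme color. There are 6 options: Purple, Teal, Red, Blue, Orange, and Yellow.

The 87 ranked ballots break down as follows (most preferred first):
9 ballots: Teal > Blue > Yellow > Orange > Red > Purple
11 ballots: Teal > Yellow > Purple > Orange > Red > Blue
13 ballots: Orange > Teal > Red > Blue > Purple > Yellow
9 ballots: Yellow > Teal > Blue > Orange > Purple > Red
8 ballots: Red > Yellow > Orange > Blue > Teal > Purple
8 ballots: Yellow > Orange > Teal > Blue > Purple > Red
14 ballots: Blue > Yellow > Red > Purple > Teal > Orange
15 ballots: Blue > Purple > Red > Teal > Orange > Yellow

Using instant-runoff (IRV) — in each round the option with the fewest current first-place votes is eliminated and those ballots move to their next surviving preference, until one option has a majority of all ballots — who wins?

Teal

Round 1: Purple 0, Teal 20, Red 8, Blue 29, Orange 13, Yellow 17. Purple eliminated.
Round 2: Teal 20, Red 8, Blue 29, Orange 13, Yellow 17. Red eliminated.
Round 3: Teal 20, Blue 29, Orange 13, Yellow 25. Orange eliminated.
Round 4: Teal 33, Blue 29, Yellow 25. Yellow eliminated.
Round 5: Teal 50, Blue 37. Teal has a majority (≥44).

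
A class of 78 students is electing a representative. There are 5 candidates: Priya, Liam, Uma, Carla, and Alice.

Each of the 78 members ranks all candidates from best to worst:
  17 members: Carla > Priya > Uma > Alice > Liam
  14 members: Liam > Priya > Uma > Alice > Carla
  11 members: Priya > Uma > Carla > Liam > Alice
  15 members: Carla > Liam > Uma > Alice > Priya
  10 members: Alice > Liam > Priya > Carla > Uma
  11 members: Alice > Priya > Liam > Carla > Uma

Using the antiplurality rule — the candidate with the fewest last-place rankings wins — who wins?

Alice

Last-place votes: Priya 15, Liam 17, Uma 21, Carla 14, Alice 11.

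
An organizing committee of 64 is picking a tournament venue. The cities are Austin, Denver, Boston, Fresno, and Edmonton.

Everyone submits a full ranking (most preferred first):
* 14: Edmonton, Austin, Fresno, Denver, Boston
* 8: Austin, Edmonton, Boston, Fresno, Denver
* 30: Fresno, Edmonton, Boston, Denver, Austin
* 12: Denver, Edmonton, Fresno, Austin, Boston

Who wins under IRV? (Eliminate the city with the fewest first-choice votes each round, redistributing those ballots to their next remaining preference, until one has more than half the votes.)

Round 1: Austin 8, Denver 12, Boston 0, Fresno 30, Edmonton 14. Boston eliminated.
Round 2: Austin 8, Denver 12, Fresno 30, Edmonton 14. Austin eliminated.
Round 3: Denver 12, Fresno 30, Edmonton 22. Denver eliminated.
Round 4: Fresno 30, Edmonton 34. Edmonton has a majority (≥33).

Edmonton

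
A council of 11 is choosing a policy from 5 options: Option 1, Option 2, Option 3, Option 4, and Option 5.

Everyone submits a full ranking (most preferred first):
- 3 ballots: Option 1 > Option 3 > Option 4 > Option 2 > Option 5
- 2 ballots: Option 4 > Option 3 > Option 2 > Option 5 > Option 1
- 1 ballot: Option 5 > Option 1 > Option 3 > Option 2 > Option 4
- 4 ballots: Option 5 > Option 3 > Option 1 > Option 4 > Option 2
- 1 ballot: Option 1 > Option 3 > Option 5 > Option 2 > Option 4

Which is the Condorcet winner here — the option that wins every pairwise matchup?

Option 3

Option 3 vs Option 1: 6–5
Option 3 vs Option 2: 11–0
Option 3 vs Option 4: 9–2
Option 3 vs Option 5: 6–5
Option 3 beats every other option.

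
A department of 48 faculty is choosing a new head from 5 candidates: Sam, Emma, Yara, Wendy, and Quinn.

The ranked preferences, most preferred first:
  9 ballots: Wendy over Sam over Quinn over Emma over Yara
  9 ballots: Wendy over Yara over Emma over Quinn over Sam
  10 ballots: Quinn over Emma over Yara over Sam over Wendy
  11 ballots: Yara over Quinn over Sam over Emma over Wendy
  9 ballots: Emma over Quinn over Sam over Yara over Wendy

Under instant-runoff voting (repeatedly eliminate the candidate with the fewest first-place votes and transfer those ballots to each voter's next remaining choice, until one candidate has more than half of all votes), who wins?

Quinn

Round 1: Sam 0, Emma 9, Yara 11, Wendy 18, Quinn 10. Sam eliminated.
Round 2: Emma 9, Yara 11, Wendy 18, Quinn 10. Emma eliminated.
Round 3: Yara 11, Wendy 18, Quinn 19. Yara eliminated.
Round 4: Wendy 18, Quinn 30. Quinn has a majority (≥25).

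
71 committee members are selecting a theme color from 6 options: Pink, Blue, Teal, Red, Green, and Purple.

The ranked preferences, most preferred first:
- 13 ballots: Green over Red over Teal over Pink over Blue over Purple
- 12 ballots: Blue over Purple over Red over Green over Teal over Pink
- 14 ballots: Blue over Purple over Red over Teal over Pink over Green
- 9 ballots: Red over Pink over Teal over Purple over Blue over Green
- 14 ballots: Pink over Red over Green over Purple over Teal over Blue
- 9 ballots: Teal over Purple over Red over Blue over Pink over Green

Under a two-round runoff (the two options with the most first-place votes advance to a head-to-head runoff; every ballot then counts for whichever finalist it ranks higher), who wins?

Round 1 first-place votes: Pink 14, Blue 26, Teal 9, Red 9, Green 13, Purple 0. Blue and Pink advance.
Runoff: Blue is ranked above Pink on 35 ballots, Pink above Blue on 36.

Pink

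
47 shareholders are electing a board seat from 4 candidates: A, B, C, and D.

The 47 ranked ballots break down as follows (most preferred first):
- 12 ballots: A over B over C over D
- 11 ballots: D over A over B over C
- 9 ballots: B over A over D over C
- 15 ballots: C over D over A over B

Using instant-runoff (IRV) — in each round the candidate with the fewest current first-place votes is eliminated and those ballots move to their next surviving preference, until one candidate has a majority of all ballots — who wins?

A

Round 1: A 12, B 9, C 15, D 11. B eliminated.
Round 2: A 21, C 15, D 11. D eliminated.
Round 3: A 32, C 15. A has a majority (≥24).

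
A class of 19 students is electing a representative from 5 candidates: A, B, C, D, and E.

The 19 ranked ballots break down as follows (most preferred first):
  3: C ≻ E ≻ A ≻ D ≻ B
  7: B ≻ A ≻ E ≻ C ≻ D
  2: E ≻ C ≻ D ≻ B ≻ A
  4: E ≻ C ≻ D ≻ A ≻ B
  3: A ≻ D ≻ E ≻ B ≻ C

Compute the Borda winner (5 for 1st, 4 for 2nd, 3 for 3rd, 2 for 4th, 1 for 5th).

E

A: 3×3 + 7×4 + 2×1 + 4×2 + 3×5 = 62
B: 3×1 + 7×5 + 2×2 + 4×1 + 3×2 = 52
C: 3×5 + 7×2 + 2×4 + 4×4 + 3×1 = 56
D: 3×2 + 7×1 + 2×3 + 4×3 + 3×4 = 43
E: 3×4 + 7×3 + 2×5 + 4×5 + 3×3 = 72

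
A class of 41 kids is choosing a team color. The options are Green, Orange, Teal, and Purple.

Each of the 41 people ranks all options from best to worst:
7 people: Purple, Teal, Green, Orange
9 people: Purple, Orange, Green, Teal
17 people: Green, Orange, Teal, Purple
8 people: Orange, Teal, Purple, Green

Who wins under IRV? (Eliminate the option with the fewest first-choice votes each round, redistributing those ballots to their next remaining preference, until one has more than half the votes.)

Round 1: Green 17, Orange 8, Teal 0, Purple 16. Teal eliminated.
Round 2: Green 17, Orange 8, Purple 16. Orange eliminated.
Round 3: Green 17, Purple 24. Purple has a majority (≥21).

Purple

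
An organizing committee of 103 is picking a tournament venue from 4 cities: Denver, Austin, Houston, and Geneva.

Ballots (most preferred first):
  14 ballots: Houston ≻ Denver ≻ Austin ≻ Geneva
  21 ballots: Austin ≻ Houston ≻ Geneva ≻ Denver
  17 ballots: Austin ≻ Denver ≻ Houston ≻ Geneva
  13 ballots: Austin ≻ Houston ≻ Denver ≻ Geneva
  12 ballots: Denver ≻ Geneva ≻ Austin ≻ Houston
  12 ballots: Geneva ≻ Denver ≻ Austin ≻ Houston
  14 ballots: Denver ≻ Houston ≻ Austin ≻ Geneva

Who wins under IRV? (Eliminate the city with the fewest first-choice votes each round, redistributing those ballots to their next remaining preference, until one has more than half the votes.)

Denver

Round 1: Denver 26, Austin 51, Houston 14, Geneva 12. Geneva eliminated.
Round 2: Denver 38, Austin 51, Houston 14. Houston eliminated.
Round 3: Denver 52, Austin 51. Denver has a majority (≥52).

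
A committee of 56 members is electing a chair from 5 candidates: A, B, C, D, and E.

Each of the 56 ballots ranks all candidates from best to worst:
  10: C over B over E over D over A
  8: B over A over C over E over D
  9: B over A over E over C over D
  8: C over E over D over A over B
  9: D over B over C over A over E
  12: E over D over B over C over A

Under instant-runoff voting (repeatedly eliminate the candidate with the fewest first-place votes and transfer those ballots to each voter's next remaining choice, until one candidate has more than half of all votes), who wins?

Round 1: A 0, B 17, C 18, D 9, E 12. A eliminated.
Round 2: B 17, C 18, D 9, E 12. D eliminated.
Round 3: B 26, C 18, E 12. E eliminated.
Round 4: B 38, C 18. B has a majority (≥29).

B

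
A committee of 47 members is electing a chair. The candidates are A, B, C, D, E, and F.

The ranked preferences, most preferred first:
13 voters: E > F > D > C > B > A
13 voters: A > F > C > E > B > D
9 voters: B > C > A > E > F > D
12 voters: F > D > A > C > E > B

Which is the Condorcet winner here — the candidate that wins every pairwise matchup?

F vs A: 25–22
F vs B: 38–9
F vs C: 38–9
F vs D: 47–0
F vs E: 25–22
F beats every other candidate.

F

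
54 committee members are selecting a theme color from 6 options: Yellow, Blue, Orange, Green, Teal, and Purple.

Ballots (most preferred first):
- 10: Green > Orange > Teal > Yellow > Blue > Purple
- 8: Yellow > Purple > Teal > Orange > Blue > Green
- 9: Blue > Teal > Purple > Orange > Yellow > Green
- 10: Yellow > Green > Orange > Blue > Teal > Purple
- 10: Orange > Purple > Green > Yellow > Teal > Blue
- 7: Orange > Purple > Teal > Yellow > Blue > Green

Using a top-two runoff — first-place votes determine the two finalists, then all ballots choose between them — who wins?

Orange

Round 1 first-place votes: Yellow 18, Blue 9, Orange 17, Green 10, Teal 0, Purple 0. Yellow and Orange advance.
Runoff: Yellow is ranked above Orange on 18 ballots, Orange above Yellow on 36.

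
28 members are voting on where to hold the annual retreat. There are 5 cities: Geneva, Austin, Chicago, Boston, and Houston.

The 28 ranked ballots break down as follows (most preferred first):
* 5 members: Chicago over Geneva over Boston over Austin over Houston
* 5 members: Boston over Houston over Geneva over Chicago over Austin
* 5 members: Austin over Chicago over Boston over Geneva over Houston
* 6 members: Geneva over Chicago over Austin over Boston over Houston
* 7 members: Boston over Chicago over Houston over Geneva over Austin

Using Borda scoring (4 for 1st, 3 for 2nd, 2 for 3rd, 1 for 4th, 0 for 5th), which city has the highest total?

Geneva: 5×3 + 5×2 + 5×1 + 6×4 + 7×1 = 61
Austin: 5×1 + 5×0 + 5×4 + 6×2 + 7×0 = 37
Chicago: 5×4 + 5×1 + 5×3 + 6×3 + 7×3 = 79
Boston: 5×2 + 5×4 + 5×2 + 6×1 + 7×4 = 74
Houston: 5×0 + 5×3 + 5×0 + 6×0 + 7×2 = 29

Chicago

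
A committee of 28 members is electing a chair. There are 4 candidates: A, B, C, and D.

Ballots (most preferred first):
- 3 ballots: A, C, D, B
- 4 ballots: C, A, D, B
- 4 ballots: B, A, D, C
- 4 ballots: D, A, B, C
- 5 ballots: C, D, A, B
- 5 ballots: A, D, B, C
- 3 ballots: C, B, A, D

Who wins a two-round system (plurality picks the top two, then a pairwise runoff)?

Round 1 first-place votes: A 8, B 4, C 12, D 4. C and A advance.
Runoff: C is ranked above A on 12 ballots, A above C on 16.

A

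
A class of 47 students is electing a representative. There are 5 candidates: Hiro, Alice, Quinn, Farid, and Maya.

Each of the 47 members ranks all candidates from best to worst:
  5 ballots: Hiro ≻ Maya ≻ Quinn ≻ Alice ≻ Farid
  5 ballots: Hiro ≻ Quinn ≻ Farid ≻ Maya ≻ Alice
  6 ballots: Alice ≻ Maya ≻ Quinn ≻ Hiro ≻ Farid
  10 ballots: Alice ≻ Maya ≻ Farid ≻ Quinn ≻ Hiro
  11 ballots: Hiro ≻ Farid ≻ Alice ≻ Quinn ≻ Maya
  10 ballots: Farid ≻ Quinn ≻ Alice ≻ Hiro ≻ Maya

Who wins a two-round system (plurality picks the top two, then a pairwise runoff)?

Round 1 first-place votes: Hiro 21, Alice 16, Quinn 0, Farid 10, Maya 0. Hiro and Alice advance.
Runoff: Hiro is ranked above Alice on 21 ballots, Alice above Hiro on 26.

Alice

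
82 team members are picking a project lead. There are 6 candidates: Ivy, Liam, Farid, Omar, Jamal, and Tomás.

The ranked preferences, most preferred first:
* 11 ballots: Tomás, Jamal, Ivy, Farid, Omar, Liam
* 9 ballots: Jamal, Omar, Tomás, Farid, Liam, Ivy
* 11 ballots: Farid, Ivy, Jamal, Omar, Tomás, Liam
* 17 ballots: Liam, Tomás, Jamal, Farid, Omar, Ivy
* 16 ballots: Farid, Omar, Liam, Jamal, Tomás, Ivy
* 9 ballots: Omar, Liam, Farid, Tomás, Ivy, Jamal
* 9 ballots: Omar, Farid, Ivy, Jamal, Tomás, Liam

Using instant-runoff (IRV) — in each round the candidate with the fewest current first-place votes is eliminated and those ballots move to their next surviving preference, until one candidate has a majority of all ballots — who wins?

Farid

Round 1: Ivy 0, Liam 17, Farid 27, Omar 18, Jamal 9, Tomás 11. Ivy eliminated.
Round 2: Liam 17, Farid 27, Omar 18, Jamal 9, Tomás 11. Jamal eliminated.
Round 3: Liam 17, Farid 27, Omar 27, Tomás 11. Tomás eliminated.
Round 4: Liam 17, Farid 38, Omar 27. Liam eliminated.
Round 5: Farid 55, Omar 27. Farid has a majority (≥42).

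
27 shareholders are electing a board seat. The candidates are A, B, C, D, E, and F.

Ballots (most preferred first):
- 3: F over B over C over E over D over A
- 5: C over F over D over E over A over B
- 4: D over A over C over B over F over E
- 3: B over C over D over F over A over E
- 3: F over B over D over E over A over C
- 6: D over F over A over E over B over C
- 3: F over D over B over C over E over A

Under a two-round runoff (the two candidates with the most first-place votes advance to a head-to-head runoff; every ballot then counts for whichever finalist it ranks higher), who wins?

F

Round 1 first-place votes: A 0, B 3, C 5, D 10, E 0, F 9. D and F advance.
Runoff: D is ranked above F on 13 ballots, F above D on 14.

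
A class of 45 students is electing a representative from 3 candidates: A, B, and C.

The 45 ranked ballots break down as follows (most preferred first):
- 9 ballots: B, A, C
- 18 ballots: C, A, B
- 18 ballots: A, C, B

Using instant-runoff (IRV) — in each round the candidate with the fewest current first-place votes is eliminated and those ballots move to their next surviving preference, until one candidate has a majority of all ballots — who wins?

A

Round 1: A 18, B 9, C 18. B eliminated.
Round 2: A 27, C 18. A has a majority (≥23).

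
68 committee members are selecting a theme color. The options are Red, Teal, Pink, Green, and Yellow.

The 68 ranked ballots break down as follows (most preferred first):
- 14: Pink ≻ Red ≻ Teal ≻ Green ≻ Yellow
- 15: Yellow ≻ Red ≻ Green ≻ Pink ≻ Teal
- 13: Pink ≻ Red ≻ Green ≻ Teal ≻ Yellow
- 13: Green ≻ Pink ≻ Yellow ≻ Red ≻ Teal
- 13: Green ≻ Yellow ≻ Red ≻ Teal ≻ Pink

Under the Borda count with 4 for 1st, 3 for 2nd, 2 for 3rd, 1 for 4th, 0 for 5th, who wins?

Green

Red: 14×3 + 15×3 + 13×3 + 13×1 + 13×2 = 165
Teal: 14×2 + 15×0 + 13×1 + 13×0 + 13×1 = 54
Pink: 14×4 + 15×1 + 13×4 + 13×3 + 13×0 = 162
Green: 14×1 + 15×2 + 13×2 + 13×4 + 13×4 = 174
Yellow: 14×0 + 15×4 + 13×0 + 13×2 + 13×3 = 125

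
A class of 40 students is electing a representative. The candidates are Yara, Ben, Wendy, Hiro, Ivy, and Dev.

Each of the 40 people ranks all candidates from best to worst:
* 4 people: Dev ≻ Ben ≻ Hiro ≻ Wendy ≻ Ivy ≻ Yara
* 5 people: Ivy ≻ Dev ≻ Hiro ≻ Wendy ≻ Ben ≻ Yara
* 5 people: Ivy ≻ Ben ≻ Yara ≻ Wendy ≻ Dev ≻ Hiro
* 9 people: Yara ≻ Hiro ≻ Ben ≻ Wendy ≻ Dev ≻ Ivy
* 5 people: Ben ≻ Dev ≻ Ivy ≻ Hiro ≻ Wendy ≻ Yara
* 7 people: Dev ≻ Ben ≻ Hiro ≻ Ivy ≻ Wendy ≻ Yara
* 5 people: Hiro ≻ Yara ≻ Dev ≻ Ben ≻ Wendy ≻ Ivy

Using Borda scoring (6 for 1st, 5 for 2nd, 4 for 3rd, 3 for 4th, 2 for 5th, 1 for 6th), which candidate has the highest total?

Ben

Yara: 4×1 + 5×1 + 5×4 + 9×6 + 5×1 + 7×1 + 5×5 = 120
Ben: 4×5 + 5×2 + 5×5 + 9×4 + 5×6 + 7×5 + 5×3 = 171
Wendy: 4×3 + 5×3 + 5×3 + 9×3 + 5×2 + 7×2 + 5×2 = 103
Hiro: 4×4 + 5×4 + 5×1 + 9×5 + 5×3 + 7×4 + 5×6 = 159
Ivy: 4×2 + 5×6 + 5×6 + 9×1 + 5×4 + 7×3 + 5×1 = 123
Dev: 4×6 + 5×5 + 5×2 + 9×2 + 5×5 + 7×6 + 5×4 = 164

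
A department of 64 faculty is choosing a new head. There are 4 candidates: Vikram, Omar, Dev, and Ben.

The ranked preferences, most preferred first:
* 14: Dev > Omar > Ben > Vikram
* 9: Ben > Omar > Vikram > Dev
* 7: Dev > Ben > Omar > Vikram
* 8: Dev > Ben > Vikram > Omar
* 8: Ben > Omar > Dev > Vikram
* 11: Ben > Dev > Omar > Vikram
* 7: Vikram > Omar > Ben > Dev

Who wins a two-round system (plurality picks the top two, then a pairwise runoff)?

Round 1 first-place votes: Vikram 7, Omar 0, Dev 29, Ben 28. Dev and Ben advance.
Runoff: Dev is ranked above Ben on 29 ballots, Ben above Dev on 35.

Ben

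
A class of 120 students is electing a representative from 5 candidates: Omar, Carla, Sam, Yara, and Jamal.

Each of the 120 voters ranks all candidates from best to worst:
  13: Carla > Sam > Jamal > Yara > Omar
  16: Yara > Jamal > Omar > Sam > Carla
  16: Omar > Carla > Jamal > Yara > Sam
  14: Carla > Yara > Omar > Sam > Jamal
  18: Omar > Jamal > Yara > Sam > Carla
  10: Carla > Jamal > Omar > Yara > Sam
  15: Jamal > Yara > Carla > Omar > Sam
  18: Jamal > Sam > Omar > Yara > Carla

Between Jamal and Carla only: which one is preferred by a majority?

Jamal

Jamal is ranked above Carla on 67 ballots; Carla above Jamal on 53.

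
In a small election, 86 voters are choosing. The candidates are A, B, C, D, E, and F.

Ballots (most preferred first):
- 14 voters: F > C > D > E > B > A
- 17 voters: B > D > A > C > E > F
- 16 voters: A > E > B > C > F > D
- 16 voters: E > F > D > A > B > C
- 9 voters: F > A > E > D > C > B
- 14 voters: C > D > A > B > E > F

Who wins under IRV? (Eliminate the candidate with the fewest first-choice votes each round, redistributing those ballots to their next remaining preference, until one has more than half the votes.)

A

Round 1: A 16, B 17, C 14, D 0, E 16, F 23. D eliminated.
Round 2: A 16, B 17, C 14, E 16, F 23. C eliminated.
Round 3: A 30, B 17, E 16, F 23. E eliminated.
Round 4: A 30, B 17, F 39. B eliminated.
Round 5: A 47, F 39. A has a majority (≥44).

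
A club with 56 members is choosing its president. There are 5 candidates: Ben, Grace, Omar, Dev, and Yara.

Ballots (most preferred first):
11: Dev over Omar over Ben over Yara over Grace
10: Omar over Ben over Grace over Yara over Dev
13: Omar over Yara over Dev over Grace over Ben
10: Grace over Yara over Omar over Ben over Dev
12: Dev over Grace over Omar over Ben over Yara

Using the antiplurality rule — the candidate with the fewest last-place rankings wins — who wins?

Omar

Last-place votes: Ben 13, Grace 11, Omar 0, Dev 20, Yara 12.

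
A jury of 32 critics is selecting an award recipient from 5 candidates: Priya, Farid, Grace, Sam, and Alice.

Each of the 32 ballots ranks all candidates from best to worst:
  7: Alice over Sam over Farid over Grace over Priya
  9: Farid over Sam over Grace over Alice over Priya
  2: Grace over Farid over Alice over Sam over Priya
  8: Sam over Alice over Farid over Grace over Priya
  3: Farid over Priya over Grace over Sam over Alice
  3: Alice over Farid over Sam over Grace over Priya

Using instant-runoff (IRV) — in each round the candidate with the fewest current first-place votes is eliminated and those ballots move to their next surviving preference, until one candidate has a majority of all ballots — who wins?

Round 1: Priya 0, Farid 12, Grace 2, Sam 8, Alice 10. Priya eliminated.
Round 2: Farid 12, Grace 2, Sam 8, Alice 10. Grace eliminated.
Round 3: Farid 14, Sam 8, Alice 10. Sam eliminated.
Round 4: Farid 14, Alice 18. Alice has a majority (≥17).

Alice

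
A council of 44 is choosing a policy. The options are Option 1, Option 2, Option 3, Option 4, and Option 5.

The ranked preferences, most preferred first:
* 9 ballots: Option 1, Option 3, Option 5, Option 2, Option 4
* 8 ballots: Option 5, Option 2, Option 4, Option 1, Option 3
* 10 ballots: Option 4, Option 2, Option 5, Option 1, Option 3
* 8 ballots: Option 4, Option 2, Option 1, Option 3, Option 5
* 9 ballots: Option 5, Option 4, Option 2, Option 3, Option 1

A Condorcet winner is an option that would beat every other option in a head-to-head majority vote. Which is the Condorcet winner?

Option 5 vs Option 1: 27–17
Option 5 vs Option 2: 26–18
Option 5 vs Option 3: 27–17
Option 5 vs Option 4: 26–18
Option 5 beats every other option.

Option 5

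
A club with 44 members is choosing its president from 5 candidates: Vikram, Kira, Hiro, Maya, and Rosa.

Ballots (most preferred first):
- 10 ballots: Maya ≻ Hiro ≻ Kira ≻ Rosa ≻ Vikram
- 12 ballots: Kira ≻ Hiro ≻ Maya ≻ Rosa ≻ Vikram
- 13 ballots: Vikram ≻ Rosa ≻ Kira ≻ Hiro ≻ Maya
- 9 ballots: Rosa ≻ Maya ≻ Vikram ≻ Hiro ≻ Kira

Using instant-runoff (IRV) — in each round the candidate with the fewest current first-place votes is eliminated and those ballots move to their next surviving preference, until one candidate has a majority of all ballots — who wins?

Maya

Round 1: Vikram 13, Kira 12, Hiro 0, Maya 10, Rosa 9. Hiro eliminated.
Round 2: Vikram 13, Kira 12, Maya 10, Rosa 9. Rosa eliminated.
Round 3: Vikram 13, Kira 12, Maya 19. Kira eliminated.
Round 4: Vikram 13, Maya 31. Maya has a majority (≥23).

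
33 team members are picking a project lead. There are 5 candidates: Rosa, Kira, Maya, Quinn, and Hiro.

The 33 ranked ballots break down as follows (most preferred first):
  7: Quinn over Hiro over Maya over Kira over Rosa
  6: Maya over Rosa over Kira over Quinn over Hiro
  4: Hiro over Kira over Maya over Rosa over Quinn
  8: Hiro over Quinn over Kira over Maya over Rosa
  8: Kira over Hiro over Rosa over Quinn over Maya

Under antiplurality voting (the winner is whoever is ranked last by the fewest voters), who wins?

Last-place votes: Rosa 15, Kira 0, Maya 8, Quinn 4, Hiro 6.

Kira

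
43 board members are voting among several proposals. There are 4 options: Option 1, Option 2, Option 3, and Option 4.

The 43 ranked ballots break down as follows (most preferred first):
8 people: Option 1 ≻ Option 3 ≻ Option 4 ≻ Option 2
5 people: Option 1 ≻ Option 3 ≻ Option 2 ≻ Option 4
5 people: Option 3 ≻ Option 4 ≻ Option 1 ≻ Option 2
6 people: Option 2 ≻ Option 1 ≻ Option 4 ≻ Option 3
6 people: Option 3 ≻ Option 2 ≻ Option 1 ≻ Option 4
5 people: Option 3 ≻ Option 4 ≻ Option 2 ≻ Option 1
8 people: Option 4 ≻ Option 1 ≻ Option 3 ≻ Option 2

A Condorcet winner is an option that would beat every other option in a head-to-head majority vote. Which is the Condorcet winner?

Option 1 vs Option 2: 26–17
Option 1 vs Option 3: 27–16
Option 1 vs Option 4: 25–18
Option 1 beats every other option.

Option 1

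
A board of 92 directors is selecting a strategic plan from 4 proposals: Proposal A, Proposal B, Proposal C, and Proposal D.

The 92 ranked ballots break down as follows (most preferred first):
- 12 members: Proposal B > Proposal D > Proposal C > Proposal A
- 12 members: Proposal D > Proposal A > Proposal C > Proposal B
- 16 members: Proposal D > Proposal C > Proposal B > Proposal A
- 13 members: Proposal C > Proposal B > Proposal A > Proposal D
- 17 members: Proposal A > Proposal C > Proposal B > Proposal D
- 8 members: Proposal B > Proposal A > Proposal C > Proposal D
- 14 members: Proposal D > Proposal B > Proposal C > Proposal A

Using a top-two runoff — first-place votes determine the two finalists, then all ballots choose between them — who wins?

Round 1 first-place votes: Proposal A 17, Proposal B 20, Proposal C 13, Proposal D 42. Proposal D and Proposal B advance.
Runoff: Proposal D is ranked above Proposal B on 42 ballots, Proposal B above Proposal D on 50.

Proposal B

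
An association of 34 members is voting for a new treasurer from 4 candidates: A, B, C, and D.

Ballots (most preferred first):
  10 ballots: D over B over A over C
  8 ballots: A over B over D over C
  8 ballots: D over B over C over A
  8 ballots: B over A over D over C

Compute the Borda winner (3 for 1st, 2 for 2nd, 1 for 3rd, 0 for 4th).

A: 10×1 + 8×3 + 8×0 + 8×2 = 50
B: 10×2 + 8×2 + 8×2 + 8×3 = 76
C: 10×0 + 8×0 + 8×1 + 8×0 = 8
D: 10×3 + 8×1 + 8×3 + 8×1 = 70

B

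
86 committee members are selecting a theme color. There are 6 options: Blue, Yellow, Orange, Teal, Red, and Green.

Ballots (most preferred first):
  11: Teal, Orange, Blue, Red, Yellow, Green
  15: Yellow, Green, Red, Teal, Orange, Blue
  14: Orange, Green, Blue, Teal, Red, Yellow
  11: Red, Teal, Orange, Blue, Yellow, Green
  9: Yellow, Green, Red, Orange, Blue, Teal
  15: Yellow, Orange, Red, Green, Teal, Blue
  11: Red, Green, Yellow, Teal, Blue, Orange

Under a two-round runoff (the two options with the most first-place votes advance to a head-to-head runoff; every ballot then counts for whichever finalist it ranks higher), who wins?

Round 1 first-place votes: Blue 0, Yellow 39, Orange 14, Teal 11, Red 22, Green 0. Yellow and Red advance.
Runoff: Yellow is ranked above Red on 39 ballots, Red above Yellow on 47.

Red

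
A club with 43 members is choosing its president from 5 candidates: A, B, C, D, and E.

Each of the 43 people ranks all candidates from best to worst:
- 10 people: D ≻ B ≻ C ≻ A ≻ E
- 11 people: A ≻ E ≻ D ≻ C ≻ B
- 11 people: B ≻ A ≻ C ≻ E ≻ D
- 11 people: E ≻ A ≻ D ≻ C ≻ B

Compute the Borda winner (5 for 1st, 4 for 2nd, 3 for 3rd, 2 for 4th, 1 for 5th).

A: 10×2 + 11×5 + 11×4 + 11×4 = 163
B: 10×4 + 11×1 + 11×5 + 11×1 = 117
C: 10×3 + 11×2 + 11×3 + 11×2 = 107
D: 10×5 + 11×3 + 11×1 + 11×3 = 127
E: 10×1 + 11×4 + 11×2 + 11×5 = 131

A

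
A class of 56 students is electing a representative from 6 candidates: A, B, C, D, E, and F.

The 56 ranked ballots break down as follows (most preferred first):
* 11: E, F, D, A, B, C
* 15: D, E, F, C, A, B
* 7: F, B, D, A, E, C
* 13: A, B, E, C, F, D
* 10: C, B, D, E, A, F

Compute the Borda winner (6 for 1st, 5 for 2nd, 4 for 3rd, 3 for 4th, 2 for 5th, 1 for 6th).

A: 11×3 + 15×2 + 7×3 + 13×6 + 10×2 = 182
B: 11×2 + 15×1 + 7×5 + 13×5 + 10×5 = 187
C: 11×1 + 15×3 + 7×1 + 13×3 + 10×6 = 162
D: 11×4 + 15×6 + 7×4 + 13×1 + 10×4 = 215
E: 11×6 + 15×5 + 7×2 + 13×4 + 10×3 = 237
F: 11×5 + 15×4 + 7×6 + 13×2 + 10×1 = 193

E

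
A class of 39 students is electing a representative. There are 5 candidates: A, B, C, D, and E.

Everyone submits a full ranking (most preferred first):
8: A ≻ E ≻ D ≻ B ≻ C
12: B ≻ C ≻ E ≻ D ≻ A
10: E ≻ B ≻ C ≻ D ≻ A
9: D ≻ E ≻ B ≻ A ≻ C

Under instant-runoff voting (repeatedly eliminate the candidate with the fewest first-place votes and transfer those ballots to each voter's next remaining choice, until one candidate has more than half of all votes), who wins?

E

Round 1: A 8, B 12, C 0, D 9, E 10. C eliminated.
Round 2: A 8, B 12, D 9, E 10. A eliminated.
Round 3: B 12, D 9, E 18. D eliminated.
Round 4: B 12, E 27. E has a majority (≥20).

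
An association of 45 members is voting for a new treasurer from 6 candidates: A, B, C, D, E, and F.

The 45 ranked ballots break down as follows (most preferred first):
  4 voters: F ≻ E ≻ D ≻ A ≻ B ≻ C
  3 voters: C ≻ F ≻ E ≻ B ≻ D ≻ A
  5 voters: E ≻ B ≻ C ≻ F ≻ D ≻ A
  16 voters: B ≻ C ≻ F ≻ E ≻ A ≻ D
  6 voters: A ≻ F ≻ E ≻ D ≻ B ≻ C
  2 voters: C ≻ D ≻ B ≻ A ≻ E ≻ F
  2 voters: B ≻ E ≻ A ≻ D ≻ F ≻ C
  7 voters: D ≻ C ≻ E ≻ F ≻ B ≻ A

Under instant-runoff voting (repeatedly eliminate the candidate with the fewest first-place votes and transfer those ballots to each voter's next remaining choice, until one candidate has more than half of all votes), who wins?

Round 1: A 6, B 18, C 5, D 7, E 5, F 4. F eliminated.
Round 2: A 6, B 18, C 5, D 7, E 9. C eliminated.
Round 3: A 6, B 18, D 9, E 12. A eliminated.
Round 4: B 18, D 9, E 18. D eliminated.
Round 5: B 20, E 25. E has a majority (≥23).

E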